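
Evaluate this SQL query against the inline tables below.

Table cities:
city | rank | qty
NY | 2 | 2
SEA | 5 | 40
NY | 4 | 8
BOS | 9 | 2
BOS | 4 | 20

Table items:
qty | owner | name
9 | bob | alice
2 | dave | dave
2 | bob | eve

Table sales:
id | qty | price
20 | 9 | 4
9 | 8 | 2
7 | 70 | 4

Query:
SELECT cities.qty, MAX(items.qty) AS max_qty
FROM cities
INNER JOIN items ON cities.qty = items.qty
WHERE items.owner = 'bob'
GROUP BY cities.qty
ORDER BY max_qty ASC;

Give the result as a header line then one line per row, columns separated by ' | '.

After JOIN items (4 rows):
cities.city | cities.rank | cities.qty | items.qty | items.owner | items.name
NY | 2 | 2 | 2 | dave | dave
NY | 2 | 2 | 2 | bob | eve
BOS | 9 | 2 | 2 | dave | dave
BOS | 9 | 2 | 2 | bob | eve
After WHERE (2 rows):
cities.city | cities.rank | cities.qty | items.qty | items.owner | items.name
NY | 2 | 2 | 2 | bob | eve
BOS | 9 | 2 | 2 | bob | eve
After GROUP BY (1 rows):
cities.qty | max_qty
2 | 2
After ORDER BY (1 rows):
cities.qty | max_qty
2 | 2

== RESULT ==
cities.qty | max_qty
2 | 2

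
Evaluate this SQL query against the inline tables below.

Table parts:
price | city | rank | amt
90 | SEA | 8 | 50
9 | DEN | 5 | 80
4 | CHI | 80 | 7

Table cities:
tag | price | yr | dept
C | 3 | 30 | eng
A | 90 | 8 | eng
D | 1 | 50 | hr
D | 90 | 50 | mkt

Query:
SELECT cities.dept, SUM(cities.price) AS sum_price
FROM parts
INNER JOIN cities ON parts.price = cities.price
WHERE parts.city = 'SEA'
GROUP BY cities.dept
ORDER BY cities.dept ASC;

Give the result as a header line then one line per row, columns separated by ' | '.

After JOIN cities (2 rows):
parts.price | parts.city | parts.rank | parts.amt | cities.tag | cities.price | cities.yr | cities.dept
90 | SEA | 8 | 50 | A | 90 | 8 | eng
90 | SEA | 8 | 50 | D | 90 | 50 | mkt
After WHERE (2 rows):
parts.price | parts.city | parts.rank | parts.amt | cities.tag | cities.price | cities.yr | cities.dept
90 | SEA | 8 | 50 | A | 90 | 8 | eng
90 | SEA | 8 | 50 | D | 90 | 50 | mkt
After GROUP BY (2 rows):
cities.dept | sum_price
eng | 90
mkt | 90
After ORDER BY (2 rows):
cities.dept | sum_price
eng | 90
mkt | 90

== RESULT ==
cities.dept | sum_price
eng | 90
mkt | 90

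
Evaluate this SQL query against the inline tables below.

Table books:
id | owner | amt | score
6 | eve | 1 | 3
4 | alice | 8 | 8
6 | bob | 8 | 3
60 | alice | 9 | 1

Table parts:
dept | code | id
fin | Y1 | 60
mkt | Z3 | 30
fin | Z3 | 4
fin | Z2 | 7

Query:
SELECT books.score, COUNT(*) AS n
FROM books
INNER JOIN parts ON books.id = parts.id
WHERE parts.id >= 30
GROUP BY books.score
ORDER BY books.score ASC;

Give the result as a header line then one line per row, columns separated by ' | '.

After JOIN parts (2 rows):
books.id | books.owner | books.amt | books.score | parts.dept | parts.code | parts.id
4 | alice | 8 | 8 | fin | Z3 | 4
60 | alice | 9 | 1 | fin | Y1 | 60
After WHERE (1 rows):
books.id | books.owner | books.amt | books.score | parts.dept | parts.code | parts.id
60 | alice | 9 | 1 | fin | Y1 | 60
After GROUP BY (1 rows):
books.score | n
1 | 1
After ORDER BY (1 rows):
books.score | n
1 | 1

== RESULT ==
books.score | n
1 | 1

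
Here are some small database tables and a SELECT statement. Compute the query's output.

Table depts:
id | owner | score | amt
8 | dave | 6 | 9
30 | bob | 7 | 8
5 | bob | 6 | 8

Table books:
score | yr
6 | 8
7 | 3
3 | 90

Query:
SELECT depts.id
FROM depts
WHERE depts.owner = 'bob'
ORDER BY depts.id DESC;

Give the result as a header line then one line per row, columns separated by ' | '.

== RESULT ==
depts.id
30
5

Derivation:
After WHERE (2 rows):
depts.id | depts.owner | depts.score | depts.amt
30 | bob | 7 | 8
5 | bob | 6 | 8
After SELECT (2 rows):
depts.id
30
5
After ORDER BY (2 rows):
depts.id
30
5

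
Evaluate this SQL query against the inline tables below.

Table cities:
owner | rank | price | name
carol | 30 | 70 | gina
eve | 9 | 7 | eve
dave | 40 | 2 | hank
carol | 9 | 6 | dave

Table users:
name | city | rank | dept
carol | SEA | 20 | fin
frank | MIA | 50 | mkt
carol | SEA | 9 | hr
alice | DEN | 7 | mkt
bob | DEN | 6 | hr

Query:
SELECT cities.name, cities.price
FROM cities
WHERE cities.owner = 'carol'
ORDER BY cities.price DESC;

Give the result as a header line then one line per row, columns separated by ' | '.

== RESULT ==
cities.name | cities.price
gina | 70
dave | 6

Derivation:
After WHERE (2 rows):
cities.owner | cities.rank | cities.price | cities.name
carol | 30 | 70 | gina
carol | 9 | 6 | dave
After SELECT (2 rows):
cities.name | cities.price
gina | 70
dave | 6
After ORDER BY (2 rows):
cities.name | cities.price
gina | 70
dave | 6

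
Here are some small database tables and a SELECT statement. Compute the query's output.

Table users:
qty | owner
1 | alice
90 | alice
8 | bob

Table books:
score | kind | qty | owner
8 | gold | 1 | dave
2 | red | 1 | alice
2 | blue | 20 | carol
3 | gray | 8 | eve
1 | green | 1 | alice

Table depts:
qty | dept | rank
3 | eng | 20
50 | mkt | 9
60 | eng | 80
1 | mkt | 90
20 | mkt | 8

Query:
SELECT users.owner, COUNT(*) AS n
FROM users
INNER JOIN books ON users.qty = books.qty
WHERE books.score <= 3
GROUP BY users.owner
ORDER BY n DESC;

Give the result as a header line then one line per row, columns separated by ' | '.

After JOIN books (4 rows):
users.qty | users.owner | books.score | books.kind | books.qty | books.owner
1 | alice | 8 | gold | 1 | dave
1 | alice | 2 | red | 1 | alice
1 | alice | 1 | green | 1 | alice
8 | bob | 3 | gray | 8 | eve
After WHERE (3 rows):
users.qty | users.owner | books.score | books.kind | books.qty | books.owner
1 | alice | 2 | red | 1 | alice
1 | alice | 1 | green | 1 | alice
8 | bob | 3 | gray | 8 | eve
After GROUP BY (2 rows):
users.owner | n
alice | 2
bob | 1
After ORDER BY (2 rows):
users.owner | n
alice | 2
bob | 1

== RESULT ==
users.owner | n
alice | 2
bob | 1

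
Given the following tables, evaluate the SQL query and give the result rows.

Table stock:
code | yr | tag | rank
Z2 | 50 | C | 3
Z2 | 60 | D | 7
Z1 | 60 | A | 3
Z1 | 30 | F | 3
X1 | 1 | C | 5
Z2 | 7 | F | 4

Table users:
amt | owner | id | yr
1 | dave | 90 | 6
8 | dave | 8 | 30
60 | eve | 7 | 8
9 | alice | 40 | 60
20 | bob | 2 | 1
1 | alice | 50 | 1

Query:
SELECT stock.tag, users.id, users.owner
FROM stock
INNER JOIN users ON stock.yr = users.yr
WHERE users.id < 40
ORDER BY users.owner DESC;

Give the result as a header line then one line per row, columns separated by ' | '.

== RESULT ==
stock.tag | users.id | users.owner
F | 8 | dave
C | 2 | bob

Derivation:
After JOIN users (5 rows):
stock.code | stock.yr | stock.tag | stock.rank | users.amt | users.owner | users.id | users.yr
Z2 | 60 | D | 7 | 9 | alice | 40 | 60
Z1 | 60 | A | 3 | 9 | alice | 40 | 60
Z1 | 30 | F | 3 | 8 | dave | 8 | 30
X1 | 1 | C | 5 | 20 | bob | 2 | 1
X1 | 1 | C | 5 | 1 | alice | 50 | 1
After WHERE (2 rows):
stock.code | stock.yr | stock.tag | stock.rank | users.amt | users.owner | users.id | users.yr
Z1 | 30 | F | 3 | 8 | dave | 8 | 30
X1 | 1 | C | 5 | 20 | bob | 2 | 1
After SELECT (2 rows):
stock.tag | users.id | users.owner
F | 8 | dave
C | 2 | bob
After ORDER BY (2 rows):
stock.tag | users.id | users.owner
F | 8 | dave
C | 2 | bob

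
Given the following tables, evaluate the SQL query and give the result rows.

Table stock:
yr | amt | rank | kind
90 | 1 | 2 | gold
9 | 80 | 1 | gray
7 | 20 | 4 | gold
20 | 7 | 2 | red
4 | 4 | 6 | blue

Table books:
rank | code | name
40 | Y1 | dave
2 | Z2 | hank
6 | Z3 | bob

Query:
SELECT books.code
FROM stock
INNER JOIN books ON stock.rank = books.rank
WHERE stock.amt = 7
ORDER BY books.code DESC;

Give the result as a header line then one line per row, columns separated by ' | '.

== RESULT ==
books.code
Z2

Derivation:
After JOIN books (3 rows):
stock.yr | stock.amt | stock.rank | stock.kind | books.rank | books.code | books.name
90 | 1 | 2 | gold | 2 | Z2 | hank
20 | 7 | 2 | red | 2 | Z2 | hank
4 | 4 | 6 | blue | 6 | Z3 | bob
After WHERE (1 rows):
stock.yr | stock.amt | stock.rank | stock.kind | books.rank | books.code | books.name
20 | 7 | 2 | red | 2 | Z2 | hank
After SELECT (1 rows):
books.code
Z2
After ORDER BY (1 rows):
books.code
Z2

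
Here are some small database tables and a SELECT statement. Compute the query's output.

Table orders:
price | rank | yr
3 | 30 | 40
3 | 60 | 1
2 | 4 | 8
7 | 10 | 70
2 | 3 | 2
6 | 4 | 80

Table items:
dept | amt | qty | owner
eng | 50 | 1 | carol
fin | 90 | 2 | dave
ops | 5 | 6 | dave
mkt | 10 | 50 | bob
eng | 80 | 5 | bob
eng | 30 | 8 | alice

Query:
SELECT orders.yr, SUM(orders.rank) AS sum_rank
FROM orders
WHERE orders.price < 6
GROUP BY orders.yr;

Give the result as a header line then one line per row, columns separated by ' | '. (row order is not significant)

After WHERE (4 rows):
orders.price | orders.rank | orders.yr
3 | 30 | 40
3 | 60 | 1
2 | 4 | 8
2 | 3 | 2
After GROUP BY (4 rows):
orders.yr | sum_rank
40 | 30
1 | 60
8 | 4
2 | 3

== RESULT ==
orders.yr | sum_rank
40 | 30
1 | 60
8 | 4
2 | 3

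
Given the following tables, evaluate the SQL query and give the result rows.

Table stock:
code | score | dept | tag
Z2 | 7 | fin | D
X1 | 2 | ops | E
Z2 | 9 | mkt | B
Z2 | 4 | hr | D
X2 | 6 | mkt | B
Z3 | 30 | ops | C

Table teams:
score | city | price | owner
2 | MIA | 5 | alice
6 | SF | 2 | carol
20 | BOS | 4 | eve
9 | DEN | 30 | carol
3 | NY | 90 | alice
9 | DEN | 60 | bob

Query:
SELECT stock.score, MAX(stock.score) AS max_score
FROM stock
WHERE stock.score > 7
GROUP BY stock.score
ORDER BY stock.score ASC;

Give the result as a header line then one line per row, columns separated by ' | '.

== RESULT ==
stock.score | max_score
9 | 9
30 | 30

Derivation:
After WHERE (2 rows):
stock.code | stock.score | stock.dept | stock.tag
Z2 | 9 | mkt | B
Z3 | 30 | ops | C
After GROUP BY (2 rows):
stock.score | max_score
9 | 9
30 | 30
After ORDER BY (2 rows):
stock.score | max_score
9 | 9
30 | 30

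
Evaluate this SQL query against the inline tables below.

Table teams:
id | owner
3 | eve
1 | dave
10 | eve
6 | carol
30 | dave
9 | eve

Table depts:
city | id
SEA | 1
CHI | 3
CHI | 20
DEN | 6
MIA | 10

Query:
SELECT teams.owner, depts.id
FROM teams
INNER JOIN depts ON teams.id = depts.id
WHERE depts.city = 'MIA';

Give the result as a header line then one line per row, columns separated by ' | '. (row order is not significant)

== RESULT ==
teams.owner | depts.id
eve | 10

Derivation:
After JOIN depts (4 rows):
teams.id | teams.owner | depts.city | depts.id
3 | eve | CHI | 3
1 | dave | SEA | 1
10 | eve | MIA | 10
6 | carol | DEN | 6
After WHERE (1 rows):
teams.id | teams.owner | depts.city | depts.id
10 | eve | MIA | 10
After SELECT (1 rows):
teams.owner | depts.id
eve | 10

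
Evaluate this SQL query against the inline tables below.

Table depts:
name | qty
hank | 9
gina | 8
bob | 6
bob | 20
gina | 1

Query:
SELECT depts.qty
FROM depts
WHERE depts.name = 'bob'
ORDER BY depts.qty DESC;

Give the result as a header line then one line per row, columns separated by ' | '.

== RESULT ==
depts.qty
20
6

Derivation:
After WHERE (2 rows):
depts.name | depts.qty
bob | 6
bob | 20
After SELECT (2 rows):
depts.qty
6
20
After ORDER BY (2 rows):
depts.qty
20
6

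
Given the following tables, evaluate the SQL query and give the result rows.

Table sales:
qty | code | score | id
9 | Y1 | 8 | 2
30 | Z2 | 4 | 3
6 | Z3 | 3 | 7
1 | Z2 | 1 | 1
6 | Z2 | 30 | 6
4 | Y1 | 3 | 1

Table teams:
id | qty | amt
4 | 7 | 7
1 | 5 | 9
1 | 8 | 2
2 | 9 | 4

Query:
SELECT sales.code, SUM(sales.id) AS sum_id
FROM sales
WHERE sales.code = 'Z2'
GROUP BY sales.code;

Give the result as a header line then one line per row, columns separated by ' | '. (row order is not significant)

After WHERE (3 rows):
sales.qty | sales.code | sales.score | sales.id
30 | Z2 | 4 | 3
1 | Z2 | 1 | 1
6 | Z2 | 30 | 6
After GROUP BY (1 rows):
sales.code | sum_id
Z2 | 10

== RESULT ==
sales.code | sum_id
Z2 | 10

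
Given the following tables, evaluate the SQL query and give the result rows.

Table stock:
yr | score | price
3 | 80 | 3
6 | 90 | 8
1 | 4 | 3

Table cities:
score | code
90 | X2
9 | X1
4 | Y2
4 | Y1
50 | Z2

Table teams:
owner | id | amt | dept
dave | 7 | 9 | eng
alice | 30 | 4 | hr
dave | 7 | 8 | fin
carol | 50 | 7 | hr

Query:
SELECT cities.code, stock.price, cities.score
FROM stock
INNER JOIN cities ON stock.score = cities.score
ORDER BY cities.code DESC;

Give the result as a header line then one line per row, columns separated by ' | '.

After JOIN cities (3 rows):
stock.yr | stock.score | stock.price | cities.score | cities.code
6 | 90 | 8 | 90 | X2
1 | 4 | 3 | 4 | Y2
1 | 4 | 3 | 4 | Y1
After SELECT (3 rows):
cities.code | stock.price | cities.score
X2 | 8 | 90
Y2 | 3 | 4
Y1 | 3 | 4
After ORDER BY (3 rows):
cities.code | stock.price | cities.score
Y2 | 3 | 4
Y1 | 3 | 4
X2 | 8 | 90

== RESULT ==
cities.code | stock.price | cities.score
Y2 | 3 | 4
Y1 | 3 | 4
X2 | 8 | 90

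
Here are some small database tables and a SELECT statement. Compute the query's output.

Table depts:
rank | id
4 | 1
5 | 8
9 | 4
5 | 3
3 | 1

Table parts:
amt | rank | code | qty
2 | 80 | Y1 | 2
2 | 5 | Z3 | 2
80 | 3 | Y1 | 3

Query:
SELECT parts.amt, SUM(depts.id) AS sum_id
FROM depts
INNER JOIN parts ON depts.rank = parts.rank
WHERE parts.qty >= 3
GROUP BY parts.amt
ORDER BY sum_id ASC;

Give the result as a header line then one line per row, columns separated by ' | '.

After JOIN parts (3 rows):
depts.rank | depts.id | parts.amt | parts.rank | parts.code | parts.qty
5 | 8 | 2 | 5 | Z3 | 2
5 | 3 | 2 | 5 | Z3 | 2
3 | 1 | 80 | 3 | Y1 | 3
After WHERE (1 rows):
depts.rank | depts.id | parts.amt | parts.rank | parts.code | parts.qty
3 | 1 | 80 | 3 | Y1 | 3
After GROUP BY (1 rows):
parts.amt | sum_id
80 | 1
After ORDER BY (1 rows):
parts.amt | sum_id
80 | 1

== RESULT ==
parts.amt | sum_id
80 | 1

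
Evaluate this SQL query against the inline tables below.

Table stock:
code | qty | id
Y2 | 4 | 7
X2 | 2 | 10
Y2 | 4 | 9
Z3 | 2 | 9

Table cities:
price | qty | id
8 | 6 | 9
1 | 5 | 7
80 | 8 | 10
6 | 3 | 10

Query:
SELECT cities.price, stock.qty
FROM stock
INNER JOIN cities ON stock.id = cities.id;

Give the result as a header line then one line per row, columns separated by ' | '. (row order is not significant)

After JOIN cities (5 rows):
stock.code | stock.qty | stock.id | cities.price | cities.qty | cities.id
Y2 | 4 | 7 | 1 | 5 | 7
X2 | 2 | 10 | 80 | 8 | 10
X2 | 2 | 10 | 6 | 3 | 10
Y2 | 4 | 9 | 8 | 6 | 9
Z3 | 2 | 9 | 8 | 6 | 9
After SELECT (5 rows):
cities.price | stock.qty
1 | 4
80 | 2
6 | 2
8 | 4
8 | 2

== RESULT ==
cities.price | stock.qty
1 | 4
80 | 2
6 | 2
8 | 4
8 | 2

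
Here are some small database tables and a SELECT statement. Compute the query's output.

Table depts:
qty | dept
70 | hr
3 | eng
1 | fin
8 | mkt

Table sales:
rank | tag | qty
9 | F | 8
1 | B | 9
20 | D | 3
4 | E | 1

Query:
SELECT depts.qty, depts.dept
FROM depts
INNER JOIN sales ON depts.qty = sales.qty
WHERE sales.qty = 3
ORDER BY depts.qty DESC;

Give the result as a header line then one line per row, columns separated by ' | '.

== RESULT ==
depts.qty | depts.dept
3 | eng

Derivation:
After JOIN sales (3 rows):
depts.qty | depts.dept | sales.rank | sales.tag | sales.qty
3 | eng | 20 | D | 3
1 | fin | 4 | E | 1
8 | mkt | 9 | F | 8
After WHERE (1 rows):
depts.qty | depts.dept | sales.rank | sales.tag | sales.qty
3 | eng | 20 | D | 3
After SELECT (1 rows):
depts.qty | depts.dept
3 | eng
After ORDER BY (1 rows):
depts.qty | depts.dept
3 | eng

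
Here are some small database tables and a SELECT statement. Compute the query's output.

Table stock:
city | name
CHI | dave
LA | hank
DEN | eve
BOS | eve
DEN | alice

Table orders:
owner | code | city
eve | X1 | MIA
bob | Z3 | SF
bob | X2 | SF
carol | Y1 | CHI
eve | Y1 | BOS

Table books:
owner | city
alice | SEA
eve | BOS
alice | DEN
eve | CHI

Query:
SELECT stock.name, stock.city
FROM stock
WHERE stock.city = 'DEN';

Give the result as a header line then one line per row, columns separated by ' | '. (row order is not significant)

After WHERE (2 rows):
stock.city | stock.name
DEN | eve
DEN | alice
After SELECT (2 rows):
stock.name | stock.city
eve | DEN
alice | DEN

== RESULT ==
stock.name | stock.city
eve | DEN
alice | DEN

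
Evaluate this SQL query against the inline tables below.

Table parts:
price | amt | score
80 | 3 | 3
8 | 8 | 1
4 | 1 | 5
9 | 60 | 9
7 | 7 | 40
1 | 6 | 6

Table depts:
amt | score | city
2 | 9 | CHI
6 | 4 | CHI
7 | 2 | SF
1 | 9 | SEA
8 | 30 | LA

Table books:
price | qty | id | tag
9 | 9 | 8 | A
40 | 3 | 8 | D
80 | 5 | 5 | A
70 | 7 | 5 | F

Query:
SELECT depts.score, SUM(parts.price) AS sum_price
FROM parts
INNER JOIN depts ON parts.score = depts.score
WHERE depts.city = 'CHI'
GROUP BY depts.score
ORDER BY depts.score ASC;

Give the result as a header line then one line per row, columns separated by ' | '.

After JOIN depts (2 rows):
parts.price | parts.amt | parts.score | depts.amt | depts.score | depts.city
9 | 60 | 9 | 2 | 9 | CHI
9 | 60 | 9 | 1 | 9 | SEA
After WHERE (1 rows):
parts.price | parts.amt | parts.score | depts.amt | depts.score | depts.city
9 | 60 | 9 | 2 | 9 | CHI
After GROUP BY (1 rows):
depts.score | sum_price
9 | 9
After ORDER BY (1 rows):
depts.score | sum_price
9 | 9

== RESULT ==
depts.score | sum_price
9 | 9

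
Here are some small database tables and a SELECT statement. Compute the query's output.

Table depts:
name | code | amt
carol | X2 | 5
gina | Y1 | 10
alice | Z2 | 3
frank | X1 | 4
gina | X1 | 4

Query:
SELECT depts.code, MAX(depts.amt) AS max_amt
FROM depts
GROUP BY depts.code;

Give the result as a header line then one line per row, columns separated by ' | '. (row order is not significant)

== RESULT ==
depts.code | max_amt
X2 | 5
Y1 | 10
Z2 | 3
X1 | 4

Derivation:
After GROUP BY (4 rows):
depts.code | max_amt
X2 | 5
Y1 | 10
Z2 | 3
X1 | 4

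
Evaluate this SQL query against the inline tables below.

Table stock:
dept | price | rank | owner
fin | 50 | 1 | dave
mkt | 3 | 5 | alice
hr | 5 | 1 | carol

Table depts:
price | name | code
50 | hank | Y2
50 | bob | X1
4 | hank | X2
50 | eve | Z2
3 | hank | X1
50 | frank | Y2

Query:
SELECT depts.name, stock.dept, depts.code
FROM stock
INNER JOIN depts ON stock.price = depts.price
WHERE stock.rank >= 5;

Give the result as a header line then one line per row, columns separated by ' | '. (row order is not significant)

== RESULT ==
depts.name | stock.dept | depts.code
hank | mkt | X1

Derivation:
After JOIN depts (5 rows):
stock.dept | stock.price | stock.rank | stock.owner | depts.price | depts.name | depts.code
fin | 50 | 1 | dave | 50 | hank | Y2
fin | 50 | 1 | dave | 50 | bob | X1
fin | 50 | 1 | dave | 50 | eve | Z2
fin | 50 | 1 | dave | 50 | frank | Y2
mkt | 3 | 5 | alice | 3 | hank | X1
After WHERE (1 rows):
stock.dept | stock.price | stock.rank | stock.owner | depts.price | depts.name | depts.code
mkt | 3 | 5 | alice | 3 | hank | X1
After SELECT (1 rows):
depts.name | stock.dept | depts.code
hank | mkt | X1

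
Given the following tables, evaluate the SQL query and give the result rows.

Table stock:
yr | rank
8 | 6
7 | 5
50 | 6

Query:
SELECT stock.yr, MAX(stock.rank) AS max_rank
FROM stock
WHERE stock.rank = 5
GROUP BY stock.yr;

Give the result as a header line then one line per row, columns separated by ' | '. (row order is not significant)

After WHERE (1 rows):
stock.yr | stock.rank
7 | 5
After GROUP BY (1 rows):
stock.yr | max_rank
7 | 5

== RESULT ==
stock.yr | max_rank
7 | 5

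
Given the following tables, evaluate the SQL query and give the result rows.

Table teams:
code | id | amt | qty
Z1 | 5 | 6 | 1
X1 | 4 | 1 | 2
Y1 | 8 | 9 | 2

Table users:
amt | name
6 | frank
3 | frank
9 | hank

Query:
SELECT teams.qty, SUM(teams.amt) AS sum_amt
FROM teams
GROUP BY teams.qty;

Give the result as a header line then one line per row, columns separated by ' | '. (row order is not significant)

== RESULT ==
teams.qty | sum_amt
1 | 6
2 | 10

Derivation:
After GROUP BY (2 rows):
teams.qty | sum_amt
1 | 6
2 | 10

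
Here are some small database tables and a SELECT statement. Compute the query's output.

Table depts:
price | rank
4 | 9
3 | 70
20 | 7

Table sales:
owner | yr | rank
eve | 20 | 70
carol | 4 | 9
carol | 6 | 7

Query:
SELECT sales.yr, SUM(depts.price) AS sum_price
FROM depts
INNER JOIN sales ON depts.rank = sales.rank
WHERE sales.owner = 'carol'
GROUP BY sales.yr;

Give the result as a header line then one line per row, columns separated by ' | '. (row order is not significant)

After JOIN sales (3 rows):
depts.price | depts.rank | sales.owner | sales.yr | sales.rank
4 | 9 | carol | 4 | 9
3 | 70 | eve | 20 | 70
20 | 7 | carol | 6 | 7
After WHERE (2 rows):
depts.price | depts.rank | sales.owner | sales.yr | sales.rank
4 | 9 | carol | 4 | 9
20 | 7 | carol | 6 | 7
After GROUP BY (2 rows):
sales.yr | sum_price
4 | 4
6 | 20

== RESULT ==
sales.yr | sum_price
4 | 4
6 | 20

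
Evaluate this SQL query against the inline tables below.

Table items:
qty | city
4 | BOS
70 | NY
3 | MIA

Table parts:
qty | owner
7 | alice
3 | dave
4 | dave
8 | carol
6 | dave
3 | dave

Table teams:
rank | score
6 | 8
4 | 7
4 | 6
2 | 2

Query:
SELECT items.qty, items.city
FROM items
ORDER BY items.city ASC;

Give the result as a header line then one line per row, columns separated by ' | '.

After SELECT (3 rows):
items.qty | items.city
4 | BOS
70 | NY
3 | MIA
After ORDER BY (3 rows):
items.qty | items.city
4 | BOS
3 | MIA
70 | NY

== RESULT ==
items.qty | items.city
4 | BOS
3 | MIA
70 | NY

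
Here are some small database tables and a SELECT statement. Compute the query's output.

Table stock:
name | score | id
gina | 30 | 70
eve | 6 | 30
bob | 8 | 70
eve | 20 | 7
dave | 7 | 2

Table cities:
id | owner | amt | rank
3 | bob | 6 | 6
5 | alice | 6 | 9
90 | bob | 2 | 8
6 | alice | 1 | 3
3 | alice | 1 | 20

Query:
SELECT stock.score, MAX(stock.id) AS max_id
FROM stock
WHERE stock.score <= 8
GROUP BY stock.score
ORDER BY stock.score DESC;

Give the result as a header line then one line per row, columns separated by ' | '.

After WHERE (3 rows):
stock.name | stock.score | stock.id
eve | 6 | 30
bob | 8 | 70
dave | 7 | 2
After GROUP BY (3 rows):
stock.score | max_id
6 | 30
8 | 70
7 | 2
After ORDER BY (3 rows):
stock.score | max_id
8 | 70
7 | 2
6 | 30

== RESULT ==
stock.score | max_id
8 | 70
7 | 2
6 | 30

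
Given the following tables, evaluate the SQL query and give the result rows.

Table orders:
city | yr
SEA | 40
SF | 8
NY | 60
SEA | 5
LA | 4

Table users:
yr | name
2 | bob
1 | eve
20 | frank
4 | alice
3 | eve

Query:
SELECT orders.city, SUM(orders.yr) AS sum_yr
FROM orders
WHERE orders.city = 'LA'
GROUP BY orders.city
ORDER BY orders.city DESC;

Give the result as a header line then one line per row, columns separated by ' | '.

After WHERE (1 rows):
orders.city | orders.yr
LA | 4
After GROUP BY (1 rows):
orders.city | sum_yr
LA | 4
After ORDER BY (1 rows):
orders.city | sum_yr
LA | 4

== RESULT ==
orders.city | sum_yr
LA | 4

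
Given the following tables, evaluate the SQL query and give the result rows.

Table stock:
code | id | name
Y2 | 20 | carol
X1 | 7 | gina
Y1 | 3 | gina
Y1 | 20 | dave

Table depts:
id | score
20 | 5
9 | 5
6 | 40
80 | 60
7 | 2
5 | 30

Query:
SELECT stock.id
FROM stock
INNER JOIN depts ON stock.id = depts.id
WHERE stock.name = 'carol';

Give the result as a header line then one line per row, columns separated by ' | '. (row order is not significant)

After JOIN depts (3 rows):
stock.code | stock.id | stock.name | depts.id | depts.score
Y2 | 20 | carol | 20 | 5
X1 | 7 | gina | 7 | 2
Y1 | 20 | dave | 20 | 5
After WHERE (1 rows):
stock.code | stock.id | stock.name | depts.id | depts.score
Y2 | 20 | carol | 20 | 5
After SELECT (1 rows):
stock.id
20

== RESULT ==
stock.id
20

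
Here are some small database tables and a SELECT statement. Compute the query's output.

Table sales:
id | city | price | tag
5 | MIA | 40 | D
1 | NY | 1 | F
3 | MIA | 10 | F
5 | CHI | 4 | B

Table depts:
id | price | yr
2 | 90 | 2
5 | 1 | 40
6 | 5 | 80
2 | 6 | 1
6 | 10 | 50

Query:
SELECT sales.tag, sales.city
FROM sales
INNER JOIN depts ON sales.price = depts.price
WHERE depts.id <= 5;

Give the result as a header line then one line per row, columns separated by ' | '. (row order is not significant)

After JOIN depts (2 rows):
sales.id | sales.city | sales.price | sales.tag | depts.id | depts.price | depts.yr
1 | NY | 1 | F | 5 | 1 | 40
3 | MIA | 10 | F | 6 | 10 | 50
After WHERE (1 rows):
sales.id | sales.city | sales.price | sales.tag | depts.id | depts.price | depts.yr
1 | NY | 1 | F | 5 | 1 | 40
After SELECT (1 rows):
sales.tag | sales.city
F | NY

== RESULT ==
sales.tag | sales.city
F | NY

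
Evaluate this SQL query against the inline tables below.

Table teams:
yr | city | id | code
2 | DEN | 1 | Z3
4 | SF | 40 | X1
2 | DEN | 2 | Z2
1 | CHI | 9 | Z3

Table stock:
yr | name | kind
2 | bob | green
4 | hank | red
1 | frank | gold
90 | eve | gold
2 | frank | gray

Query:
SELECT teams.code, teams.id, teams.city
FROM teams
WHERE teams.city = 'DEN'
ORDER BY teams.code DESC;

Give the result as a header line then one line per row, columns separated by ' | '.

== RESULT ==
teams.code | teams.id | teams.city
Z3 | 1 | DEN
Z2 | 2 | DEN

Derivation:
After WHERE (2 rows):
teams.yr | teams.city | teams.id | teams.code
2 | DEN | 1 | Z3
2 | DEN | 2 | Z2
After SELECT (2 rows):
teams.code | teams.id | teams.city
Z3 | 1 | DEN
Z2 | 2 | DEN
After ORDER BY (2 rows):
teams.code | teams.id | teams.city
Z3 | 1 | DEN
Z2 | 2 | DEN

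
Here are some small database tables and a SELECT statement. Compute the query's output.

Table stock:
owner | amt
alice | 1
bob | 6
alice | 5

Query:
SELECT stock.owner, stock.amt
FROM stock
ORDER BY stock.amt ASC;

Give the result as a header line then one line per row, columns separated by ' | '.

After SELECT (3 rows):
stock.owner | stock.amt
alice | 1
bob | 6
alice | 5
After ORDER BY (3 rows):
stock.owner | stock.amt
alice | 1
alice | 5
bob | 6

== RESULT ==
stock.owner | stock.amt
alice | 1
alice | 5
bob | 6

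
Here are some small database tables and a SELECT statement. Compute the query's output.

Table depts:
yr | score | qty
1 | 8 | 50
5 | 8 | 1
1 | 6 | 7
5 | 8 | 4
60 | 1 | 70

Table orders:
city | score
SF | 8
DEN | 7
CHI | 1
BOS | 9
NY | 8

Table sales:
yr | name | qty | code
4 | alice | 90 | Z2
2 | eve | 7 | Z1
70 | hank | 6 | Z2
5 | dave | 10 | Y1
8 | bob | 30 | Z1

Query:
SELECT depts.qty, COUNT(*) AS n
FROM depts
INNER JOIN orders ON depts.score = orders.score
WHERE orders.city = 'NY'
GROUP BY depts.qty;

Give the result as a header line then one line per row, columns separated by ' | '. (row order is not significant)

== RESULT ==
depts.qty | n
50 | 1
1 | 1
4 | 1

Derivation:
After JOIN orders (7 rows):
depts.yr | depts.score | depts.qty | orders.city | orders.score
1 | 8 | 50 | SF | 8
1 | 8 | 50 | NY | 8
5 | 8 | 1 | SF | 8
5 | 8 | 1 | NY | 8
5 | 8 | 4 | SF | 8
5 | 8 | 4 | NY | 8
60 | 1 | 70 | CHI | 1
After WHERE (3 rows):
depts.yr | depts.score | depts.qty | orders.city | orders.score
1 | 8 | 50 | NY | 8
5 | 8 | 1 | NY | 8
5 | 8 | 4 | NY | 8
After GROUP BY (3 rows):
depts.qty | n
50 | 1
1 | 1
4 | 1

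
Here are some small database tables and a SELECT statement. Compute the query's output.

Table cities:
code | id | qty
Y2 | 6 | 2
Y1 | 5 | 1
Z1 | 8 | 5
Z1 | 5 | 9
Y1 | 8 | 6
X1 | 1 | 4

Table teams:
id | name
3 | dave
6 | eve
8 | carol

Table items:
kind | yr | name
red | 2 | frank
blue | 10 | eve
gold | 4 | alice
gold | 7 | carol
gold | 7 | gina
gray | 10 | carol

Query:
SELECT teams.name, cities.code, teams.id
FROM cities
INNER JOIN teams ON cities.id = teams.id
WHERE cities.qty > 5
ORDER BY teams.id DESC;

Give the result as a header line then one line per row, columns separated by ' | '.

After JOIN teams (3 rows):
cities.code | cities.id | cities.qty | teams.id | teams.name
Y2 | 6 | 2 | 6 | eve
Z1 | 8 | 5 | 8 | carol
Y1 | 8 | 6 | 8 | carol
After WHERE (1 rows):
cities.code | cities.id | cities.qty | teams.id | teams.name
Y1 | 8 | 6 | 8 | carol
After SELECT (1 rows):
teams.name | cities.code | teams.id
carol | Y1 | 8
After ORDER BY (1 rows):
teams.name | cities.code | teams.id
carol | Y1 | 8

== RESULT ==
teams.name | cities.code | teams.id
carol | Y1 | 8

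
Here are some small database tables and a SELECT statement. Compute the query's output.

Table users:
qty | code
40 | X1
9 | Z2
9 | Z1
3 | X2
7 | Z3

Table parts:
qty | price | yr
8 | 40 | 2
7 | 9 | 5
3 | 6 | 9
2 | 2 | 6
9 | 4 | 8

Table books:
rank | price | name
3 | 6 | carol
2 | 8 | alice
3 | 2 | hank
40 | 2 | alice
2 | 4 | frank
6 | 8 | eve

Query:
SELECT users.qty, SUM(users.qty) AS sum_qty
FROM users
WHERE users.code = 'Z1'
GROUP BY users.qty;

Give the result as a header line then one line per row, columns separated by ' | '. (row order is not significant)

== RESULT ==
users.qty | sum_qty
9 | 9

Derivation:
After WHERE (1 rows):
users.qty | users.code
9 | Z1
After GROUP BY (1 rows):
users.qty | sum_qty
9 | 9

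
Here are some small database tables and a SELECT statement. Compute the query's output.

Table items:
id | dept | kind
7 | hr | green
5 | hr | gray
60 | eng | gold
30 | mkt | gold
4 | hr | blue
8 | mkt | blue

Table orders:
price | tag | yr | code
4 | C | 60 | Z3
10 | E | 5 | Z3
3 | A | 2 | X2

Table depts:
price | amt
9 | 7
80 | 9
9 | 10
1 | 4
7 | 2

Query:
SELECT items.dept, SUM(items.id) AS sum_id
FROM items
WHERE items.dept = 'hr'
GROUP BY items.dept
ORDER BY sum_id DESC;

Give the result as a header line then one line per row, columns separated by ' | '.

== RESULT ==
items.dept | sum_id
hr | 16

Derivation:
After WHERE (3 rows):
items.id | items.dept | items.kind
7 | hr | green
5 | hr | gray
4 | hr | blue
After GROUP BY (1 rows):
items.dept | sum_id
hr | 16
After ORDER BY (1 rows):
items.dept | sum_id
hr | 16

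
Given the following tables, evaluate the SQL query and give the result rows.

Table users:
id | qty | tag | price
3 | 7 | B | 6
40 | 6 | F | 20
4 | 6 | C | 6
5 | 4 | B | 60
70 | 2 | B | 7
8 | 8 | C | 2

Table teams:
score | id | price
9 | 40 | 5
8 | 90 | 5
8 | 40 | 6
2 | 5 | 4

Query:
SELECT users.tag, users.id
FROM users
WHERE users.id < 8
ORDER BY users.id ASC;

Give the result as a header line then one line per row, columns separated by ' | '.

== RESULT ==
users.tag | users.id
B | 3
C | 4
B | 5

Derivation:
After WHERE (3 rows):
users.id | users.qty | users.tag | users.price
3 | 7 | B | 6
4 | 6 | C | 6
5 | 4 | B | 60
After SELECT (3 rows):
users.tag | users.id
B | 3
C | 4
B | 5
After ORDER BY (3 rows):
users.tag | users.id
B | 3
C | 4
B | 5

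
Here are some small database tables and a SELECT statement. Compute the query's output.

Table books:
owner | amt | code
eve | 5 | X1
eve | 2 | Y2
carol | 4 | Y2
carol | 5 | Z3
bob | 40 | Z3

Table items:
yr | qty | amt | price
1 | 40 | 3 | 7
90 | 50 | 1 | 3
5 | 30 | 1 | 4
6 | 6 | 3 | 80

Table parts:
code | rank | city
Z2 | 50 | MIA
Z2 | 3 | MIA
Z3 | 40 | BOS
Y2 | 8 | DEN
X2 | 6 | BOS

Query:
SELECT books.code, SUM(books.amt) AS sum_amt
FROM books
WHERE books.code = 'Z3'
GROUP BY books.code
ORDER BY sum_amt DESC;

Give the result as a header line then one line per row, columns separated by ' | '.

== RESULT ==
books.code | sum_amt
Z3 | 45

Derivation:
After WHERE (2 rows):
books.owner | books.amt | books.code
carol | 5 | Z3
bob | 40 | Z3
After GROUP BY (1 rows):
books.code | sum_amt
Z3 | 45
After ORDER BY (1 rows):
books.code | sum_amt
Z3 | 45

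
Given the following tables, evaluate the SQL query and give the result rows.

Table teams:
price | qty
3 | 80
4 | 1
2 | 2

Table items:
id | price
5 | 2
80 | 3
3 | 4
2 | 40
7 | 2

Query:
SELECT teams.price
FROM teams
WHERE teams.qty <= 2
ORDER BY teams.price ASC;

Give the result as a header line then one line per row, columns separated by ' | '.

== RESULT ==
teams.price
2
4

Derivation:
After WHERE (2 rows):
teams.price | teams.qty
4 | 1
2 | 2
After SELECT (2 rows):
teams.price
4
2
After ORDER BY (2 rows):
teams.price
2
4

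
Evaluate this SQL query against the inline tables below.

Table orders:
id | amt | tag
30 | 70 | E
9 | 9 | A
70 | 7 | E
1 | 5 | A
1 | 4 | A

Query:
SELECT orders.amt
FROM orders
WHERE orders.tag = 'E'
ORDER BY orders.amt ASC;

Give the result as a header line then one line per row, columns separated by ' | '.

After WHERE (2 rows):
orders.id | orders.amt | orders.tag
30 | 70 | E
70 | 7 | E
After SELECT (2 rows):
orders.amt
70
7
After ORDER BY (2 rows):
orders.amt
7
70

== RESULT ==
orders.amt
7
70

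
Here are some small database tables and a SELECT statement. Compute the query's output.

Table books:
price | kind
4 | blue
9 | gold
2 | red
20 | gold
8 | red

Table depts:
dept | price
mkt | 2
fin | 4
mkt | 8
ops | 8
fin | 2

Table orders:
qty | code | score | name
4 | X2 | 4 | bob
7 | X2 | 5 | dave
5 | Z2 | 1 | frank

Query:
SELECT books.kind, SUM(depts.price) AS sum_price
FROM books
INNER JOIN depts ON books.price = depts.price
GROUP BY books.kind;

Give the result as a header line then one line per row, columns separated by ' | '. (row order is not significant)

== RESULT ==
books.kind | sum_price
blue | 4
red | 20

Derivation:
After JOIN depts (5 rows):
books.price | books.kind | depts.dept | depts.price
4 | blue | fin | 4
2 | red | mkt | 2
2 | red | fin | 2
8 | red | mkt | 8
8 | red | ops | 8
After GROUP BY (2 rows):
books.kind | sum_price
blue | 4
red | 20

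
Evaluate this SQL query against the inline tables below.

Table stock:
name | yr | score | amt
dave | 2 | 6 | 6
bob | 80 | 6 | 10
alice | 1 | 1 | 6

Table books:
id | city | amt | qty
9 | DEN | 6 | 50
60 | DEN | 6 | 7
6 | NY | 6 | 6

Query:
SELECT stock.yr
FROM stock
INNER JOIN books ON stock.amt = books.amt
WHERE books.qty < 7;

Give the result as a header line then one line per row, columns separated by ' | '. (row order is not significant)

After JOIN books (6 rows):
stock.name | stock.yr | stock.score | stock.amt | books.id | books.city | books.amt | books.qty
dave | 2 | 6 | 6 | 9 | DEN | 6 | 50
dave | 2 | 6 | 6 | 60 | DEN | 6 | 7
dave | 2 | 6 | 6 | 6 | NY | 6 | 6
alice | 1 | 1 | 6 | 9 | DEN | 6 | 50
alice | 1 | 1 | 6 | 60 | DEN | 6 | 7
alice | 1 | 1 | 6 | 6 | NY | 6 | 6
After WHERE (2 rows):
stock.name | stock.yr | stock.score | stock.amt | books.id | books.city | books.amt | books.qty
dave | 2 | 6 | 6 | 6 | NY | 6 | 6
alice | 1 | 1 | 6 | 6 | NY | 6 | 6
After SELECT (2 rows):
stock.yr
2
1

== RESULT ==
stock.yr
2
1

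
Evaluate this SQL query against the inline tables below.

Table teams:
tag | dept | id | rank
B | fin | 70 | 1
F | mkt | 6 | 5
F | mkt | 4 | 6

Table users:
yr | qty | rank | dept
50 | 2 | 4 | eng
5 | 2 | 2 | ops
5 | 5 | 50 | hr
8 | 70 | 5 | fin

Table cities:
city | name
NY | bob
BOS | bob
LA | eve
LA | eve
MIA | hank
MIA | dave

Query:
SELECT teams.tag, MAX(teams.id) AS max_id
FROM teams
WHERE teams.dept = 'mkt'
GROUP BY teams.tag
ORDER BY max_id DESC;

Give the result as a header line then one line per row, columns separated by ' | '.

After WHERE (2 rows):
teams.tag | teams.dept | teams.id | teams.rank
F | mkt | 6 | 5
F | mkt | 4 | 6
After GROUP BY (1 rows):
teams.tag | max_id
F | 6
After ORDER BY (1 rows):
teams.tag | max_id
F | 6

== RESULT ==
teams.tag | max_id
F | 6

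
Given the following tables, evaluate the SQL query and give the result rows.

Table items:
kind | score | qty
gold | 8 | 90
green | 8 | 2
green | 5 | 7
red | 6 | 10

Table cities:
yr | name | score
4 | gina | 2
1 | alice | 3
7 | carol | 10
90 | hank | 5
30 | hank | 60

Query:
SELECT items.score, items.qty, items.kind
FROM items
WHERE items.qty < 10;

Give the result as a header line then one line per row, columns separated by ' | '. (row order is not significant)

== RESULT ==
items.score | items.qty | items.kind
8 | 2 | green
5 | 7 | green

Derivation:
After WHERE (2 rows):
items.kind | items.score | items.qty
green | 8 | 2
green | 5 | 7
After SELECT (2 rows):
items.score | items.qty | items.kind
8 | 2 | green
5 | 7 | green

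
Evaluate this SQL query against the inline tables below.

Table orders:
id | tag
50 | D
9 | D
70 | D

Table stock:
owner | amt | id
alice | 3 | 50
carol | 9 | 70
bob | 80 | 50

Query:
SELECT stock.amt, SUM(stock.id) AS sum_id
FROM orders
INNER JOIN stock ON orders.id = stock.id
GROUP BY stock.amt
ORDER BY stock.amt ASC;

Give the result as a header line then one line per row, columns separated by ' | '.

== RESULT ==
stock.amt | sum_id
3 | 50
9 | 70
80 | 50

Derivation:
After JOIN stock (3 rows):
orders.id | orders.tag | stock.owner | stock.amt | stock.id
50 | D | alice | 3 | 50
50 | D | bob | 80 | 50
70 | D | carol | 9 | 70
After GROUP BY (3 rows):
stock.amt | sum_id
3 | 50
80 | 50
9 | 70
After ORDER BY (3 rows):
stock.amt | sum_id
3 | 50
9 | 70
80 | 50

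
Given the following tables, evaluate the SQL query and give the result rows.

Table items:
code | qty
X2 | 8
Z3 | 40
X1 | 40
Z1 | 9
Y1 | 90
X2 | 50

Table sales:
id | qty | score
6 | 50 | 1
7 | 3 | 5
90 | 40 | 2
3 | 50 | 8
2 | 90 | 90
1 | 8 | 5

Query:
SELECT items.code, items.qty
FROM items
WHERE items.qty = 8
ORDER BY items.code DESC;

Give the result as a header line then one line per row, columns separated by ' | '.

After WHERE (1 rows):
items.code | items.qty
X2 | 8
After SELECT (1 rows):
items.code | items.qty
X2 | 8
After ORDER BY (1 rows):
items.code | items.qty
X2 | 8

== RESULT ==
items.code | items.qty
X2 | 8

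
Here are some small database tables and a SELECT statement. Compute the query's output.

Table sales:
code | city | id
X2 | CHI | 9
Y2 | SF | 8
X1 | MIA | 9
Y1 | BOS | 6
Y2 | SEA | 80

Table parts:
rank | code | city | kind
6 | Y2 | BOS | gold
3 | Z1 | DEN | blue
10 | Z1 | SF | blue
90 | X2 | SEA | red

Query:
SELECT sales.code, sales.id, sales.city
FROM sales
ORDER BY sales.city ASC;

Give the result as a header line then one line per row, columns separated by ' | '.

After SELECT (5 rows):
sales.code | sales.id | sales.city
X2 | 9 | CHI
Y2 | 8 | SF
X1 | 9 | MIA
Y1 | 6 | BOS
Y2 | 80 | SEA
After ORDER BY (5 rows):
sales.code | sales.id | sales.city
Y1 | 6 | BOS
X2 | 9 | CHI
X1 | 9 | MIA
Y2 | 80 | SEA
Y2 | 8 | SF

== RESULT ==
sales.code | sales.id | sales.city
Y1 | 6 | BOS
X2 | 9 | CHI
X1 | 9 | MIA
Y2 | 80 | SEA
Y2 | 8 | SF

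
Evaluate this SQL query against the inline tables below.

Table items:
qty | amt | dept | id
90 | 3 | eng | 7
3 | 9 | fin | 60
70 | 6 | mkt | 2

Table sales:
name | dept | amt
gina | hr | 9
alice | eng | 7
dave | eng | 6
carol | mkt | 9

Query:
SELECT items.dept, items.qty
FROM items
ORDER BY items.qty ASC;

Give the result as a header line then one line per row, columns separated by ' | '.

After SELECT (3 rows):
items.dept | items.qty
eng | 90
fin | 3
mkt | 70
After ORDER BY (3 rows):
items.dept | items.qty
fin | 3
mkt | 70
eng | 90

== RESULT ==
items.dept | items.qty
fin | 3
mkt | 70
eng | 90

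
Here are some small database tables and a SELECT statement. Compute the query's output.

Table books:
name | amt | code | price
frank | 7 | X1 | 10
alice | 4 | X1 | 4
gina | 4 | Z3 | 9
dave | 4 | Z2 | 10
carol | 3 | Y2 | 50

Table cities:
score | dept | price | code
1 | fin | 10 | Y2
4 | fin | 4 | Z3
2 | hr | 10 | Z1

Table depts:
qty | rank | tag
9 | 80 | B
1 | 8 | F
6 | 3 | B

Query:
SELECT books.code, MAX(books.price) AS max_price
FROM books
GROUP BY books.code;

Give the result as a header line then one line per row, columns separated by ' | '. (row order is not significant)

== RESULT ==
books.code | max_price
X1 | 10
Z3 | 9
Z2 | 10
Y2 | 50

Derivation:
After GROUP BY (4 rows):
books.code | max_price
X1 | 10
Z3 | 9
Z2 | 10
Y2 | 50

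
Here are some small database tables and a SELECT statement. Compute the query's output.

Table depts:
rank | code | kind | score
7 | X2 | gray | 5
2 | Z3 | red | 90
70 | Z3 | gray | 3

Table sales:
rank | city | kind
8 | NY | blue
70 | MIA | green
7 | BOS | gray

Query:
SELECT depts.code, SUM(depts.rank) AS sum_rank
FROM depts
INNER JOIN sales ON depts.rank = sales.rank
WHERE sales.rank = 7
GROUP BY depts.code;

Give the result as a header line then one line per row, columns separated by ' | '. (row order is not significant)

== RESULT ==
depts.code | sum_rank
X2 | 7

Derivation:
After JOIN sales (2 rows):
depts.rank | depts.code | depts.kind | depts.score | sales.rank | sales.city | sales.kind
7 | X2 | gray | 5 | 7 | BOS | gray
70 | Z3 | gray | 3 | 70 | MIA | green
After WHERE (1 rows):
depts.rank | depts.code | depts.kind | depts.score | sales.rank | sales.city | sales.kind
7 | X2 | gray | 5 | 7 | BOS | gray
After GROUP BY (1 rows):
depts.code | sum_rank
X2 | 7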